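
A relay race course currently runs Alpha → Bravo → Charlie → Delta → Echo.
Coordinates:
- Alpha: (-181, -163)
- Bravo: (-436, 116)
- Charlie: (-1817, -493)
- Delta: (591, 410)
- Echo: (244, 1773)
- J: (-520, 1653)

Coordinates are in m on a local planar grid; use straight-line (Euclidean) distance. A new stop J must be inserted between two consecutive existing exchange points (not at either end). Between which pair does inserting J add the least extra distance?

between Delta and Echo

Added distance for inserting J between each consecutive pair:
Alpha–Bravo: 3008.7 m
Bravo–Charlie: 2537.5 m
Charlie–Delta: 1602.9 m
Delta–Echo: 1034.0 m
Smallest added distance is 1034.0 m, inserting between Delta and Echo.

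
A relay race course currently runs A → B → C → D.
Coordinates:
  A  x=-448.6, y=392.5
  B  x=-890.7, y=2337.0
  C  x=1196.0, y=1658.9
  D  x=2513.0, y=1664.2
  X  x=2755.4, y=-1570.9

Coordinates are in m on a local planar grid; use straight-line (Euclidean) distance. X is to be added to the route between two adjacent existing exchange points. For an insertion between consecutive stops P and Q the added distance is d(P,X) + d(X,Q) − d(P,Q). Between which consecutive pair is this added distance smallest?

between C and D

Added distance for inserting X between each consecutive pair:
A–B: 7108.3 m
B–C: 6737.1 m
C–D: 5513.7 m
Smallest added distance is 5513.7 m, inserting between C and D.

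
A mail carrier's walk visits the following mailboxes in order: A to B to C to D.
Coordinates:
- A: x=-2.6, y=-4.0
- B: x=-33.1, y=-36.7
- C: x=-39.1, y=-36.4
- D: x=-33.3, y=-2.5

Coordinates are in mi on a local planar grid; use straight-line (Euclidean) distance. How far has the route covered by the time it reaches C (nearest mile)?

51 mi

Leg distances:
A→B: 44.7 mi  (cumulative 44.7 mi)
B→C: 6.0 mi  (cumulative 50.7 mi)
Cumulative distance at C ≈ 51 mi.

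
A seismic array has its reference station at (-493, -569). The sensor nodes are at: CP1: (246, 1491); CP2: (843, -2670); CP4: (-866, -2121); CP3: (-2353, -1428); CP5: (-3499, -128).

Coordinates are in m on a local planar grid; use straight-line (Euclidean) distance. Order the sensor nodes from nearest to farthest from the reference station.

Distances from the reference station:
CP4 (-866, -2121): 1596.2 m
CP3 (-2353, -1428): 2048.8 m
CP1 (246, 1491): 2188.5 m
CP2 (843, -2670): 2489.8 m
CP5 (-3499, -128): 3038.2 m

CP4, CP3, CP1, CP2, CP5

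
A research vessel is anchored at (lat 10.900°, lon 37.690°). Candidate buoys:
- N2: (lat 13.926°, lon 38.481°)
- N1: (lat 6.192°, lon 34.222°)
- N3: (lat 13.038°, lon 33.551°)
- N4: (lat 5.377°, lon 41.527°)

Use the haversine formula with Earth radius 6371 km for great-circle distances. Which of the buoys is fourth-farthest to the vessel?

Distance to each, sorted:
N4: 745.2 km
N1: 647.6 km
N3: 509.1 km
N2: 347.3 km
The fourth-farthest is N2 at 347.3 km.

N2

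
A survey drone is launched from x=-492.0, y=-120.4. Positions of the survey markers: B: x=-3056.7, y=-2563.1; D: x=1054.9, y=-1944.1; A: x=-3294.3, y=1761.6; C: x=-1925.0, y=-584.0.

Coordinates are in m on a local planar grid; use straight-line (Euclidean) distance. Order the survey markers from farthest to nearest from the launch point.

Distances from the launch point:
B x=-3056.7, y=-2563.1: 3541.8 m
A x=-3294.3, y=1761.6: 3375.6 m
D x=1054.9, y=-1944.1: 2391.4 m
C x=-1925.0, y=-584.0: 1506.1 m

B, A, D, C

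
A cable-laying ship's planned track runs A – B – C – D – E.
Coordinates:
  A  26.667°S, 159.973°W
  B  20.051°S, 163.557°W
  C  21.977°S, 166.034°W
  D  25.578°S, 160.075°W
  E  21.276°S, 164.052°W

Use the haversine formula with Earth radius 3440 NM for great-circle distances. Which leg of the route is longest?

Leg distances:
A→B: 443.6 NM
B→C: 180.7 NM
C→D: 392.3 NM
D→E: 338.6 NM
The longest leg is A–B at 443.6 NM.

A–B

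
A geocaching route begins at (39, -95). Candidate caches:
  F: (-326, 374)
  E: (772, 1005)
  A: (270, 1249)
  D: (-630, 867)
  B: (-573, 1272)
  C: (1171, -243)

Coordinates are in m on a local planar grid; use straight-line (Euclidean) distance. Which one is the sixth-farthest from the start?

Distances from the start ((39, -95)):
B: 1497.7 m
A: 1363.7 m
E: 1321.9 m
D: 1171.8 m
C: 1141.6 m
F: 594.3 m
The sixth-farthest is F at 594.3 m.

F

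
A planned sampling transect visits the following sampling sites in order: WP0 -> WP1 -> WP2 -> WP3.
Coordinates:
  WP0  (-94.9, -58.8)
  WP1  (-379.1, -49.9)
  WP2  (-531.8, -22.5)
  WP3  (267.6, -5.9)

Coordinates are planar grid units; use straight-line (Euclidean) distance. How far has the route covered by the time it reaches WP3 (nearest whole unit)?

Leg distances:
WP0→WP1: 284.3  (cumulative 284.3)
WP1→WP2: 155.1  (cumulative 439.5)
WP2→WP3: 799.6  (cumulative 1239.1)
Cumulative distance at WP3 ≈ 1239.

1239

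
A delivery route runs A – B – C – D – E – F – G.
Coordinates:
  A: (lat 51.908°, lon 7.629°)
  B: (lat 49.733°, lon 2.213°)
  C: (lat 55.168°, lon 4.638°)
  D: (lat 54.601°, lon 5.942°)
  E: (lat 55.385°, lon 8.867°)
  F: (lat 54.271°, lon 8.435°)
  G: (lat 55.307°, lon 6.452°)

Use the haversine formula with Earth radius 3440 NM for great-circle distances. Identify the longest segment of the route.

B–C

Leg distances:
A→B: 243.3 NM
B→C: 338.1 NM
C→D: 56.5 NM
D→E: 111.2 NM
E→F: 68.5 NM
F→G: 92.6 NM
The longest leg is B–C at 338.1 NM.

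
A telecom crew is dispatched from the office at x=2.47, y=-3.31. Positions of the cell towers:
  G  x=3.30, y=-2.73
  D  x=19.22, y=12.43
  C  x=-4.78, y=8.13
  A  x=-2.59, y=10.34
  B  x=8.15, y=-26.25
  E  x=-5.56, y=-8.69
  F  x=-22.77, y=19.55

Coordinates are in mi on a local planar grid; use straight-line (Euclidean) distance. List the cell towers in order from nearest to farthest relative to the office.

Distances from the office:
G x=3.30, y=-2.73: 1.0 mi
E x=-5.56, y=-8.69: 9.7 mi
C x=-4.78, y=8.13: 13.5 mi
A x=-2.59, y=10.34: 14.6 mi
D x=19.22, y=12.43: 23.0 mi
B x=8.15, y=-26.25: 23.6 mi
F x=-22.77, y=19.55: 34.1 mi

G, E, C, A, D, B, F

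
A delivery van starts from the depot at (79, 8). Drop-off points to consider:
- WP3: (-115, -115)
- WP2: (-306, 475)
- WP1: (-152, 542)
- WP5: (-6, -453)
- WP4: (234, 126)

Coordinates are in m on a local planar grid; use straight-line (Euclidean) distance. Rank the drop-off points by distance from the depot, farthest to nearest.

Distance from the depot at (79, 8) to each:
WP2 (-306, 475): 605.2 m
WP1 (-152, 542): 581.8 m
WP5 (-6, -453): 468.8 m
WP3 (-115, -115): 229.7 m
WP4 (234, 126): 194.8 m

WP2, WP1, WP5, WP3, WP4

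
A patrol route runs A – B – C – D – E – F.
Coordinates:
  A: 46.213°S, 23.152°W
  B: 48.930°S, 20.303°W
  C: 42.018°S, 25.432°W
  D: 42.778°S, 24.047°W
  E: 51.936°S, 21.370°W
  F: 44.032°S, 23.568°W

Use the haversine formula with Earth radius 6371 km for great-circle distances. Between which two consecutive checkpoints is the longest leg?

D–E

Leg distances:
A→B: 370.0 km
B→C: 865.9 km
C→D: 141.7 km
D→E: 1037.9 km
E→F: 893.9 km
The longest leg is D–E at 1037.9 km.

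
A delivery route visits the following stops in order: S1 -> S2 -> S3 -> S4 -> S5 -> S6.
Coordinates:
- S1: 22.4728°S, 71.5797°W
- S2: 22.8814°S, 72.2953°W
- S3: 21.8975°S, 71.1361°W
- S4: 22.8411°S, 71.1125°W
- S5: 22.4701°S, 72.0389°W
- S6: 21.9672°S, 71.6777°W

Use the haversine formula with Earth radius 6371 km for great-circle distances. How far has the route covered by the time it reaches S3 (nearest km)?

Leg distances:
S1→S2: 86.3 km  (cumulative 86.3 km)
S2→S3: 161.8 km  (cumulative 248.1 km)
Cumulative distance at S3 ≈ 248 km.

248 km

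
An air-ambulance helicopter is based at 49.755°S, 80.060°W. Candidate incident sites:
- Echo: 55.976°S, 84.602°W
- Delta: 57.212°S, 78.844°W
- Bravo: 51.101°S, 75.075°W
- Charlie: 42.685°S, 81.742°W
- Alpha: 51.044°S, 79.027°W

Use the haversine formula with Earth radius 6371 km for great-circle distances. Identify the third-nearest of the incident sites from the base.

Echo

Distance to each, sorted:
Alpha: 160.9 km
Bravo: 383.4 km
Echo: 755.6 km
Charlie: 796.7 km
Delta: 833.0 km
The third-nearest is Echo at 755.6 km.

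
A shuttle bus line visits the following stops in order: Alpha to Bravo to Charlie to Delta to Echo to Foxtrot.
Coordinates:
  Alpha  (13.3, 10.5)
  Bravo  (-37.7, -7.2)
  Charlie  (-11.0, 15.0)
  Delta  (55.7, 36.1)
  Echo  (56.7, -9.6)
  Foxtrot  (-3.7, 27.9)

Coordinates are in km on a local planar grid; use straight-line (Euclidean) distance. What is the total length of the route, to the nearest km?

Leg distances:
Alpha→Bravo: 54.0 km  (cumulative 54.0 km)
Bravo→Charlie: 34.7 km  (cumulative 88.7 km)
Charlie→Delta: 70.0 km  (cumulative 158.7 km)
Delta→Echo: 45.7 km  (cumulative 204.4 km)
Echo→Foxtrot: 71.1 km  (cumulative 275.5 km)
Total route length ≈ 275 km.

275 km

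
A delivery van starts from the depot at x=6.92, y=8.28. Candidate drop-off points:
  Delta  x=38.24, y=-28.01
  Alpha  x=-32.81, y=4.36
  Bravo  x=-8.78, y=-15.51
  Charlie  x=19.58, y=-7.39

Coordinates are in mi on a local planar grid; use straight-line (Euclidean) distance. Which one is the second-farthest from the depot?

Distances from the depot (x=6.92, y=8.28):
Delta: 47.9 mi
Alpha: 39.9 mi
Bravo: 28.5 mi
Charlie: 20.1 mi
The second-farthest is Alpha at 39.9 mi.

Alpha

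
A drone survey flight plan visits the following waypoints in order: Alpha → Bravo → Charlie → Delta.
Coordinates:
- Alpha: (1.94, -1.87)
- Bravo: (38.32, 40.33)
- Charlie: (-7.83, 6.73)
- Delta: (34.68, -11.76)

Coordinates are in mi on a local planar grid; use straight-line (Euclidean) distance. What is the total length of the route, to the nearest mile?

159 mi

Leg distances:
Alpha→Bravo: 55.7 mi  (cumulative 55.7 mi)
Bravo→Charlie: 57.1 mi  (cumulative 112.8 mi)
Charlie→Delta: 46.4 mi  (cumulative 159.2 mi)
Total route length ≈ 159 mi.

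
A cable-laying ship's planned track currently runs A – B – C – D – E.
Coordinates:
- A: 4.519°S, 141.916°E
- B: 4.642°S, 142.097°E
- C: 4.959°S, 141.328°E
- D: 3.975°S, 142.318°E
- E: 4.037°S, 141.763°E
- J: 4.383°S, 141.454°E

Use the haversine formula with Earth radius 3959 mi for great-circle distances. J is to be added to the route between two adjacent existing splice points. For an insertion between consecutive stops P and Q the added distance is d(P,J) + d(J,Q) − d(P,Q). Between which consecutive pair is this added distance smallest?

between C and D

Added distance for inserting J between each consecutive pair:
A–B: 65.9 mi
B–C: 31.2 mi
C–D: 10.3 mi
D–E: 59.4 mi
Smallest added distance is 10.3 mi, inserting between C and D.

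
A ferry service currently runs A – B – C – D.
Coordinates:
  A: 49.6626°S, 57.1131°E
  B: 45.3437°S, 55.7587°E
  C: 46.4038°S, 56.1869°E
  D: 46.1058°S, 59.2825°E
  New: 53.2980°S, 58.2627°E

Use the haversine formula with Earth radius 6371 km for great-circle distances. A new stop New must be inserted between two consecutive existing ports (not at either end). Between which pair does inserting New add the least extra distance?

Added distance for inserting New between each consecutive pair:
A–B: 823.9 km
B–C: 1561.1 km
C–D: 1343.6 km
Smallest added distance is 823.9 km, inserting between A and B.

between A and B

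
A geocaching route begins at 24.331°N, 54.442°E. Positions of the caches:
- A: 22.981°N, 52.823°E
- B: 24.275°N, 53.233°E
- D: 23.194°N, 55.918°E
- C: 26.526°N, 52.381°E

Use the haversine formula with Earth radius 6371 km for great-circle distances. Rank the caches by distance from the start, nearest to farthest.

Distances from the start:
B 24.275°N, 53.233°E: 122.7 km
D 23.194°N, 55.918°E: 196.3 km
A 22.981°N, 52.823°E: 223.0 km
C 26.526°N, 52.381°E: 320.0 km

B, D, A, C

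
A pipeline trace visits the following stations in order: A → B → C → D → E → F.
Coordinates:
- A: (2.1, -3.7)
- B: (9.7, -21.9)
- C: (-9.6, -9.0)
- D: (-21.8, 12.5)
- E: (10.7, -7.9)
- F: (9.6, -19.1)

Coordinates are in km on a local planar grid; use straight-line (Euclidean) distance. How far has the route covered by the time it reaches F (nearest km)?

117 km

Leg distances:
A→B: 19.7 km  (cumulative 19.7 km)
B→C: 23.2 km  (cumulative 42.9 km)
C→D: 24.7 km  (cumulative 67.7 km)
D→E: 38.4 km  (cumulative 106.0 km)
E→F: 11.3 km  (cumulative 117.3 km)
Cumulative distance at F ≈ 117 km.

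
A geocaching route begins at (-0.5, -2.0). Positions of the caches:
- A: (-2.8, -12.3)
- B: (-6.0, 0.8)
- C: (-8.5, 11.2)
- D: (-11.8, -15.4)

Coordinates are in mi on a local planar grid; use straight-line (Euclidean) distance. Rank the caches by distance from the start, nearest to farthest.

B, A, C, D

Distance from the start at (-0.5, -2.0) to each:
B (-6.0, 0.8): 6.2 mi
A (-2.8, -12.3): 10.6 mi
C (-8.5, 11.2): 15.4 mi
D (-11.8, -15.4): 17.5 mi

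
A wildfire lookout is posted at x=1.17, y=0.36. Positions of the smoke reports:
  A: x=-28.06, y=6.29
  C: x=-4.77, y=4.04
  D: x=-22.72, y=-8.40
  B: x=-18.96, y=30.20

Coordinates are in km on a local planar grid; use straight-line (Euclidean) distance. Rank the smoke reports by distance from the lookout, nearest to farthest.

C, D, A, B

Computing each straight-line distance from x=1.17, y=0.36:
C x=-4.77, y=4.04: 7.0 km
D x=-22.72, y=-8.40: 25.4 km
A x=-28.06, y=6.29: 29.8 km
B x=-18.96, y=30.20: 36.0 km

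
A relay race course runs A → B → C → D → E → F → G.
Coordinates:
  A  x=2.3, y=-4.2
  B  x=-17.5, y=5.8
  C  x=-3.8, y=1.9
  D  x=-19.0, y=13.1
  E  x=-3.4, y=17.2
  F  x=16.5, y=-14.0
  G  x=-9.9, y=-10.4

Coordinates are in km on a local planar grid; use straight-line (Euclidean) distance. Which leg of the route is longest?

E–F

Leg distances:
A→B: 22.2 km
B→C: 14.2 km
C→D: 18.9 km
D→E: 16.1 km
E→F: 37.0 km
F→G: 26.6 km
The longest leg is E–F at 37.0 km.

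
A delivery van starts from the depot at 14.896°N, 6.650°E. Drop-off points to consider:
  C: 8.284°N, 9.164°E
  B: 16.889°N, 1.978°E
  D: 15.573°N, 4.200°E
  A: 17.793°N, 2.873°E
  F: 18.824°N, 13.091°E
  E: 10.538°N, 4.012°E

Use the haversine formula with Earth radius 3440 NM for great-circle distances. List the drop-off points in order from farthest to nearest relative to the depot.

Distances from the depot:
F 18.824°N, 13.091°E: 438.8 NM
C 8.284°N, 9.164°E: 423.6 NM
E 10.538°N, 4.012°E: 303.8 NM
B 16.889°N, 1.978°E: 295.1 NM
A 17.793°N, 2.873°E: 278.6 NM
D 15.573°N, 4.200°E: 147.6 NM

F, C, E, B, A, D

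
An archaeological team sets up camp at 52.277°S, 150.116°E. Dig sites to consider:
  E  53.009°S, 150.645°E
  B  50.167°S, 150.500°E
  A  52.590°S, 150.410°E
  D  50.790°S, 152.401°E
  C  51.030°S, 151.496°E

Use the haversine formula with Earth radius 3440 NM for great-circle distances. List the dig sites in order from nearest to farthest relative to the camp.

Distances from the camp:
A 52.590°S, 150.410°E: 21.7 NM
E 53.009°S, 150.645°E: 48.0 NM
C 51.030°S, 151.496°E: 90.8 NM
D 50.790°S, 152.401°E: 123.5 NM
B 50.167°S, 150.500°E: 127.5 NM

A, E, C, D, B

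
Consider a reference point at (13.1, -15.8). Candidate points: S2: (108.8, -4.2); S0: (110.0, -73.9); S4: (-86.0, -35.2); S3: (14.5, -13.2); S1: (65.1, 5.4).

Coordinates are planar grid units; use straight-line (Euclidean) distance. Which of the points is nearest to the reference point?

Distance to each, sorted:
S3: 3.0
S1: 56.2
S2: 96.4
S4: 101.0
S0: 113.0
The nearest is S3 at 3.0.

S3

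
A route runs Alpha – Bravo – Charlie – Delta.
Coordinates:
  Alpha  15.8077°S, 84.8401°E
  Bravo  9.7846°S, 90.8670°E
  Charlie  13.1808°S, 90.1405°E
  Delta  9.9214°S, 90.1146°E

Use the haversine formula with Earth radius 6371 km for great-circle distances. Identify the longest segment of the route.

Alpha–Bravo

Leg distances:
Alpha→Bravo: 935.5 km
Bravo→Charlie: 385.8 km
Charlie→Delta: 362.4 km
The longest leg is Alpha–Bravo at 935.5 km.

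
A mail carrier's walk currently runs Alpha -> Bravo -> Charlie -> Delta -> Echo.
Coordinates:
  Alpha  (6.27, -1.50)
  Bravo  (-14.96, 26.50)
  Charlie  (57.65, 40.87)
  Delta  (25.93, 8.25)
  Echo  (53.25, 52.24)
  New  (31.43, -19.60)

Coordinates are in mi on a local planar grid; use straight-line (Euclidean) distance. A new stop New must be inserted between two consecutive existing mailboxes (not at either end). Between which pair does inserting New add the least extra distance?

between Charlie and Delta

Added distance for inserting New between each consecutive pair:
Alpha–Bravo: 61.3 mi
Bravo–Charlie: 57.3 mi
Charlie–Delta: 48.8 mi
Delta–Echo: 51.7 mi
Smallest added distance is 48.8 mi, inserting between Charlie and Delta.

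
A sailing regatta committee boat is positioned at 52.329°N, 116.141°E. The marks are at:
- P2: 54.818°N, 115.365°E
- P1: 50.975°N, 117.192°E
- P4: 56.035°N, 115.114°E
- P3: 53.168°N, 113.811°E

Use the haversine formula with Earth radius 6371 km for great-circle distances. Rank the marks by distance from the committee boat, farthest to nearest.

P4, P2, P3, P1

Distances from the committee boat:
P4 56.035°N, 115.114°E: 417.5 km
P2 54.818°N, 115.365°E: 281.5 km
P3 53.168°N, 113.811°E: 182.5 km
P1 50.975°N, 117.192°E: 167.1 km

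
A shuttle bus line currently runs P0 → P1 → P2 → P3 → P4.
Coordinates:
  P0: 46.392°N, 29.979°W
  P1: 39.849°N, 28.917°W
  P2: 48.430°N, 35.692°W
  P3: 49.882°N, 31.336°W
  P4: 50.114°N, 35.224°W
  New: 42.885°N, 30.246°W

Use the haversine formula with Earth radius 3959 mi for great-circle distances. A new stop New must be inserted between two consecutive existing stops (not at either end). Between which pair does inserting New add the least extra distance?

between P1 and P2

Added distance for inserting New between each consecutive pair:
P0–P1: 8.2 mi
P1–P2: 4.4 mi
P2–P3: 729.8 mi
P3–P4: 865.3 mi
Smallest added distance is 4.4 mi, inserting between P1 and P2.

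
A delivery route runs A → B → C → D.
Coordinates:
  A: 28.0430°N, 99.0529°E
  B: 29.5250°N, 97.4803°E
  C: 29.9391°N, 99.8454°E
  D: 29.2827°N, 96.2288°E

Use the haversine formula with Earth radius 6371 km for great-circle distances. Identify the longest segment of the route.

Leg distances:
A→B: 225.0 km
B→C: 233.0 km
C→D: 357.1 km
The longest leg is C–D at 357.1 km.

C–D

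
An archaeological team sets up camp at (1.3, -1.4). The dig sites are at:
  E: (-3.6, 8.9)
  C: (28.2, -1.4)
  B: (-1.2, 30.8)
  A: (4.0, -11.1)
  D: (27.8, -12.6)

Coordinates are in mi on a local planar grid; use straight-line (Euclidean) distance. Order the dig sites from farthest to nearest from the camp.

Computing each straight-line distance from (1.3, -1.4):
B (-1.2, 30.8): 32.3 mi
D (27.8, -12.6): 28.8 mi
C (28.2, -1.4): 26.9 mi
E (-3.6, 8.9): 11.4 mi
A (4.0, -11.1): 10.1 mi

B, D, C, E, A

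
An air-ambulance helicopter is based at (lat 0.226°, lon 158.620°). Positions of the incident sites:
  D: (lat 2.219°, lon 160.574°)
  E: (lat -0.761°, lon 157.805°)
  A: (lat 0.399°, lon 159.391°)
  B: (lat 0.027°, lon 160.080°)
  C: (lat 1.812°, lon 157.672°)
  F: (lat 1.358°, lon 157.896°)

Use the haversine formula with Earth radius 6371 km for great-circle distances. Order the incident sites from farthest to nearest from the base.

D, C, B, F, E, A

Computing each great-circle distance from (lat 0.226°, lon 158.620°):
D (lat 2.219°, lon 160.574°): 310.3 km
C (lat 1.812°, lon 157.672°): 205.4 km
B (lat 0.027°, lon 160.080°): 163.8 km
F (lat 1.358°, lon 157.896°): 149.4 km
E (lat -0.761°, lon 157.805°): 142.3 km
A (lat 0.399°, lon 159.391°): 87.9 km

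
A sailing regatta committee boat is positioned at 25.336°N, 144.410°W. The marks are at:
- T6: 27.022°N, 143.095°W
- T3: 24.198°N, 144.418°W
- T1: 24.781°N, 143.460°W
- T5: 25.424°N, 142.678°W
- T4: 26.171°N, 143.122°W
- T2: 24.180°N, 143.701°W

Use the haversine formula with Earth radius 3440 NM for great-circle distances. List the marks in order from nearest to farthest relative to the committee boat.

T1, T3, T2, T4, T5, T6

Computing each great-circle distance from 25.336°N, 144.410°W:
T1 24.781°N, 143.460°W: 61.5 NM
T3 24.198°N, 144.418°W: 68.3 NM
T2 24.180°N, 143.701°W: 79.4 NM
T4 26.171°N, 143.122°W: 85.8 NM
T5 25.424°N, 142.678°W: 94.1 NM
T6 27.022°N, 143.095°W: 123.6 NM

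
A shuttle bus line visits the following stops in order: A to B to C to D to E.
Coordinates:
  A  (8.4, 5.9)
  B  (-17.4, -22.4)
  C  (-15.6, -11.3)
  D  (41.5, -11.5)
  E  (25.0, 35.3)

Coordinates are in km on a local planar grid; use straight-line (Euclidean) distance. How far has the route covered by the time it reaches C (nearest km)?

50 km

Leg distances:
A→B: 38.3 km  (cumulative 38.3 km)
B→C: 11.2 km  (cumulative 49.5 km)
Cumulative distance at C ≈ 50 km.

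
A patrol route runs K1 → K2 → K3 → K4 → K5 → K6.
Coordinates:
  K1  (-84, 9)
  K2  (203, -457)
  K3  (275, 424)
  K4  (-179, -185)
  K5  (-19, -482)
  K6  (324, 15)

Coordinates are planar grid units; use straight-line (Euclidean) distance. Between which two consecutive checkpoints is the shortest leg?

K4–K5

Leg distances:
K1→K2: 547.3
K2→K3: 883.9
K3→K4: 759.6
K4→K5: 337.4
K5→K6: 603.9
The shortest leg is K4–K5 at 337.4.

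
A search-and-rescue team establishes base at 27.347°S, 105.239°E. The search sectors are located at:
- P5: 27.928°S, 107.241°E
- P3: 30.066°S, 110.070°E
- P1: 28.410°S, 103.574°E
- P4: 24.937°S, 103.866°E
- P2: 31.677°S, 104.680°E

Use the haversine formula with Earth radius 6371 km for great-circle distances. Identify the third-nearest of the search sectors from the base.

P4

Distances from the base (27.347°S, 105.239°E):
P1: 201.9 km
P5: 207.5 km
P4: 301.0 km
P2: 484.5 km
P3: 559.7 km
The third-nearest is P4 at 301.0 km.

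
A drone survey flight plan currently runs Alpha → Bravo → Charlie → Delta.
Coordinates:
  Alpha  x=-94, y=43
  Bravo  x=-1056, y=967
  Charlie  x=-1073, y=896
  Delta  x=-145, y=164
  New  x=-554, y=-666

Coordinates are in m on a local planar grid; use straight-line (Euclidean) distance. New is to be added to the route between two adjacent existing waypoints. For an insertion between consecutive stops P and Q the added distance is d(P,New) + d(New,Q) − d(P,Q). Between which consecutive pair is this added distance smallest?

Added distance for inserting New between each consecutive pair:
Alpha–Bravo: 1219.7 m
Bravo–Charlie: 3281.4 m
Charlie–Delta: 1389.3 m
Smallest added distance is 1219.7 m, inserting between Alpha and Bravo.

between Alpha and Bravo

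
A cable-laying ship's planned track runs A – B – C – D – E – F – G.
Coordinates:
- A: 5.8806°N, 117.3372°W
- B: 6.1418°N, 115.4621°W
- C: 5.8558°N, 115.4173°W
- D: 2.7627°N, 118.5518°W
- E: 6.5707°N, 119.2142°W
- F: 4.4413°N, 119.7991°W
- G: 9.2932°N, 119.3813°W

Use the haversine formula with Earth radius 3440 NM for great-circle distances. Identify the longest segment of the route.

F–G

Leg distances:
A→B: 113.1 NM
B→C: 17.4 NM
C→D: 264.0 NM
D→E: 232.0 NM
E→F: 132.5 NM
F→G: 292.4 NM
The longest leg is F–G at 292.4 NM.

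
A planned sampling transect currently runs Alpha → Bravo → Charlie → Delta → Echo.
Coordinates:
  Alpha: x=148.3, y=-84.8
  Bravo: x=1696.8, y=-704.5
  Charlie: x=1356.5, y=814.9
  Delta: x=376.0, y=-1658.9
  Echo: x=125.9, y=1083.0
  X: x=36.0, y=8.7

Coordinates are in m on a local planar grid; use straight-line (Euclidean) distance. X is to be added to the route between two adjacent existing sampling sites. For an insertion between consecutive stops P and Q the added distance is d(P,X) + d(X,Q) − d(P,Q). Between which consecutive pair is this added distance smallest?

Added distance for inserting X between each consecutive pair:
Alpha–Bravo: 285.7 m
Bravo–Charlie: 1797.6 m
Charlie–Delta: 588.0 m
Delta–Echo: 26.7 m
Smallest added distance is 26.7 m, inserting between Delta and Echo.

between Delta and Echo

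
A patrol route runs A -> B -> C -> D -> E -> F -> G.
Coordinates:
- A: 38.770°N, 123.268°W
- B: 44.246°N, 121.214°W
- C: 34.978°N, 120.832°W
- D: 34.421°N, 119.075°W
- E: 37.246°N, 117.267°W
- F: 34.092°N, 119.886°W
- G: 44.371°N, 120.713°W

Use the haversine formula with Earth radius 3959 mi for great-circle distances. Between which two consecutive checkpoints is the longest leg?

F–G

Leg distances:
A→B: 393.0 mi
B→C: 640.7 mi
C→D: 107.0 mi
D→E: 219.9 mi
E→F: 262.9 mi
F→G: 711.6 mi
The longest leg is F–G at 711.6 mi.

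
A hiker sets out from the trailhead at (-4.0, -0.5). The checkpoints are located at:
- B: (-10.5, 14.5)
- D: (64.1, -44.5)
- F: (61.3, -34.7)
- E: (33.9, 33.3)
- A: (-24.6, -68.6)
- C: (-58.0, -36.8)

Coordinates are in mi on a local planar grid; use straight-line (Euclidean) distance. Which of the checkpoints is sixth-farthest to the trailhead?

Distances from the trailhead ((-4.0, -0.5)):
D: 81.1 mi
F: 73.7 mi
A: 71.1 mi
C: 65.1 mi
E: 50.8 mi
B: 16.3 mi
The sixth-farthest is B at 16.3 mi.

B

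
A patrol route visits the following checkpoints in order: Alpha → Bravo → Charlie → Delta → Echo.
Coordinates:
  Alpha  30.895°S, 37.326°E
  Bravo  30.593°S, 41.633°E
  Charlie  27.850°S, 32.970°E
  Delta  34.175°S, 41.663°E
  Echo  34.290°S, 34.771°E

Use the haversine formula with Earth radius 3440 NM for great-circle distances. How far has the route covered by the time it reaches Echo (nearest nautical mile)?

1634 NM

Leg distances:
Alpha→Bravo: 223.0 NM  (cumulative 223.0 NM)
Bravo→Charlie: 482.7 NM  (cumulative 705.7 NM)
Charlie→Delta: 586.3 NM  (cumulative 1292.0 NM)
Delta→Echo: 342.1 NM  (cumulative 1634.1 NM)
Cumulative distance at Echo ≈ 1634 NM.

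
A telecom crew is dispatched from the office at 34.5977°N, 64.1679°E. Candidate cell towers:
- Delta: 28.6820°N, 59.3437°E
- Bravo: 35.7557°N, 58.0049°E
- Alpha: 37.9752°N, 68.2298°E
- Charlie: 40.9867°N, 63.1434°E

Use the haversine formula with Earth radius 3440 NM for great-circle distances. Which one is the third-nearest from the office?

Charlie

Distances from the office (34.5977°N, 64.1679°E):
Alpha: 282.4 NM
Bravo: 310.3 NM
Charlie: 386.6 NM
Delta: 432.2 NM
The third-nearest is Charlie at 386.6 NM.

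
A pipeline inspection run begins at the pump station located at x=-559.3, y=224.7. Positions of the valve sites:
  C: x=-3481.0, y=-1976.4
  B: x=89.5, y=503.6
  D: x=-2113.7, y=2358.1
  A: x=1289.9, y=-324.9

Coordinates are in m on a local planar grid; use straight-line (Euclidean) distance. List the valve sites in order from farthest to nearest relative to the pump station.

Distance from the pump station at x=-559.3, y=224.7 to each:
C x=-3481.0, y=-1976.4: 3658.0 m
D x=-2113.7, y=2358.1: 2639.6 m
A x=1289.9, y=-324.9: 1929.1 m
B x=89.5, y=503.6: 706.2 m

C, D, A, B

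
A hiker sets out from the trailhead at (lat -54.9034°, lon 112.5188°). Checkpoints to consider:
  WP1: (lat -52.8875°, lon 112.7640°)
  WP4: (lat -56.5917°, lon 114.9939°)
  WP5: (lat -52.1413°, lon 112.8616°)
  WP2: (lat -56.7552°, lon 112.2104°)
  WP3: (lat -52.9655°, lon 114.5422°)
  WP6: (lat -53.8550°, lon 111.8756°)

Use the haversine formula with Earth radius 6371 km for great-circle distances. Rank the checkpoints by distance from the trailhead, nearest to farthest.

Computing each great-circle distance from (lat -54.9034°, lon 112.5188°):
WP6 (lat -53.8550°, lon 111.8756°): 123.8 km
WP2 (lat -56.7552°, lon 112.2104°): 206.8 km
WP1 (lat -52.8875°, lon 112.7640°): 224.7 km
WP4 (lat -56.5917°, lon 114.9939°): 243.4 km
WP3 (lat -52.9655°, lon 114.5422°): 252.9 km
WP5 (lat -52.1413°, lon 112.8616°): 308.0 km

WP6, WP2, WP1, WP4, WP3, WP5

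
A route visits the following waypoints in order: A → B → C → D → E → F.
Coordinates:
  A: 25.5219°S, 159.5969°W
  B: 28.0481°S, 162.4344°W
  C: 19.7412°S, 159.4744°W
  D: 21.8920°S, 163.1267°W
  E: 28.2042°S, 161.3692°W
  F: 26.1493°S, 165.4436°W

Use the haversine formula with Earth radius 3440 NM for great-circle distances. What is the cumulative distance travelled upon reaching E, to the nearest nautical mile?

Leg distances:
A→B: 214.8 NM  (cumulative 214.8 NM)
B→C: 524.5 NM  (cumulative 739.2 NM)
C→D: 242.2 NM  (cumulative 981.5 NM)
D→E: 390.8 NM  (cumulative 1372.3 NM)
Cumulative distance at E ≈ 1372 NM.

1372 NM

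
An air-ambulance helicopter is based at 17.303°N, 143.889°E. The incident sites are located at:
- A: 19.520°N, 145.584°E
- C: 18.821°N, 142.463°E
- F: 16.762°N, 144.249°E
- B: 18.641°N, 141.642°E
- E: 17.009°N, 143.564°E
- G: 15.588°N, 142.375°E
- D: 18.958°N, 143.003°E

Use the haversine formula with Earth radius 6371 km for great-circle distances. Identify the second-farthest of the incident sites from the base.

Distance to each, sorted:
A: 304.5 km
B: 280.4 km
G: 249.9 km
C: 226.3 km
D: 206.5 km
F: 71.3 km
E: 47.6 km
The second-farthest is B at 280.4 km.

B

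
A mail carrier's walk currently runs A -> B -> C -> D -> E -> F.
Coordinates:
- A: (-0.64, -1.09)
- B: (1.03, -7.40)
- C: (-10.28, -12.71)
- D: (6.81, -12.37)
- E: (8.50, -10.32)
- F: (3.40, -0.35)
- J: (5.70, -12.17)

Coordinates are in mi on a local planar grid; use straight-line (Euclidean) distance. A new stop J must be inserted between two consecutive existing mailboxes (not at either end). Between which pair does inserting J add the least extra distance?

Added distance for inserting J between each consecutive pair:
A–B: 12.9 mi
B–C: 10.2 mi
C–D: 0.0 mi
D–E: 1.8 mi
E–F: 4.2 mi
Smallest added distance is 0.0 mi, inserting between C and D.

between C and D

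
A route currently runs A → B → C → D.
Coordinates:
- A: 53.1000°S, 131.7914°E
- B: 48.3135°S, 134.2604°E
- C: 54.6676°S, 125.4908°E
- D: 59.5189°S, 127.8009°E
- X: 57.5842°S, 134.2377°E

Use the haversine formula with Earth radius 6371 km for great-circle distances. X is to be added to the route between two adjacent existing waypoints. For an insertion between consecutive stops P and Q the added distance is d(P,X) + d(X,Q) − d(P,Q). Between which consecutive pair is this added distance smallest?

between C and D

Added distance for inserting X between each consecutive pair:
A–B: 993.0 km
B–C: 731.7 km
C–D: 504.6 km
Smallest added distance is 504.6 km, inserting between C and D.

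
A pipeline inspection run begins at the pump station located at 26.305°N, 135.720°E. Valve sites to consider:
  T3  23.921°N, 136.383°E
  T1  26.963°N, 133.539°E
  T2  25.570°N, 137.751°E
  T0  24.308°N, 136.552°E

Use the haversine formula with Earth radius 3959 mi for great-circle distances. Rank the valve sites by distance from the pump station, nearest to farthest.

T2, T1, T0, T3

Computing each great-circle distance from 26.305°N, 135.720°E:
T2 25.570°N, 137.751°E: 136.0 mi
T1 26.963°N, 133.539°E: 142.2 mi
T0 24.308°N, 136.552°E: 147.4 mi
T3 23.921°N, 136.383°E: 169.9 mi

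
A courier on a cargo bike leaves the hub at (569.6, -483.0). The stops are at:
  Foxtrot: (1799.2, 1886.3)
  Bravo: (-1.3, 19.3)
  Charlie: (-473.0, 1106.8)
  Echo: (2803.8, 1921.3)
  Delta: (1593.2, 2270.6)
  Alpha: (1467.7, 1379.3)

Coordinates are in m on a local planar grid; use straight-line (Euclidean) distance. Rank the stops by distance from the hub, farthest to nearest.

Echo, Delta, Foxtrot, Alpha, Charlie, Bravo

Distances from the hub:
Echo (2803.8, 1921.3): 3282.1 m
Delta (1593.2, 2270.6): 2937.7 m
Foxtrot (1799.2, 1886.3): 2669.4 m
Alpha (1467.7, 1379.3): 2067.5 m
Charlie (-473.0, 1106.8): 1901.2 m
Bravo (-1.3, 19.3): 760.4 m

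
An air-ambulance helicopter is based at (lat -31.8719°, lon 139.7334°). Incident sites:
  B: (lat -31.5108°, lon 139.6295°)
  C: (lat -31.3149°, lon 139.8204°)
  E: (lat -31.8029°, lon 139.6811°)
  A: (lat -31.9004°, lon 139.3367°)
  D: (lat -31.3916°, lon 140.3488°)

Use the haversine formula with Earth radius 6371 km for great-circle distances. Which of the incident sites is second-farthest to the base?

Distances from the base ((lat -31.8719°, lon 139.7334°)):
D: 79.0 km
C: 62.5 km
B: 41.3 km
A: 37.6 km
E: 9.1 km
The second-farthest is C at 62.5 km.

C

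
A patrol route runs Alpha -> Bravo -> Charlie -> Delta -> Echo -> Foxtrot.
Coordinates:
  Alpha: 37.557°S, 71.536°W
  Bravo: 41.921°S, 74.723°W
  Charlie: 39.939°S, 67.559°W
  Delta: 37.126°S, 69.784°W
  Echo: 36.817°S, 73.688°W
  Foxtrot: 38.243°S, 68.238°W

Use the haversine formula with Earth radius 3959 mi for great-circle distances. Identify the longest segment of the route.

Leg distances:
Alpha→Bravo: 345.8 mi
Bravo→Charlie: 398.1 mi
Charlie→Delta: 228.5 mi
Delta→Echo: 216.6 mi
Echo→Foxtrot: 314.4 mi
The longest leg is Bravo–Charlie at 398.1 mi.

Bravo–Charlie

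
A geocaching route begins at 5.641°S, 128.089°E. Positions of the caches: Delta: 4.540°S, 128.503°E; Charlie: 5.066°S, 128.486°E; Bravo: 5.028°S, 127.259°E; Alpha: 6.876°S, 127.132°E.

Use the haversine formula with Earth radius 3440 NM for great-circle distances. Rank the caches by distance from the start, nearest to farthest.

Distance from the start at 5.641°S, 128.089°E to each:
Charlie 5.066°S, 128.486°E: 41.9 NM
Bravo 5.028°S, 127.259°E: 61.8 NM
Delta 4.540°S, 128.503°E: 70.6 NM
Alpha 6.876°S, 127.132°E: 93.6 NM

Charlie, Bravo, Delta, Alpha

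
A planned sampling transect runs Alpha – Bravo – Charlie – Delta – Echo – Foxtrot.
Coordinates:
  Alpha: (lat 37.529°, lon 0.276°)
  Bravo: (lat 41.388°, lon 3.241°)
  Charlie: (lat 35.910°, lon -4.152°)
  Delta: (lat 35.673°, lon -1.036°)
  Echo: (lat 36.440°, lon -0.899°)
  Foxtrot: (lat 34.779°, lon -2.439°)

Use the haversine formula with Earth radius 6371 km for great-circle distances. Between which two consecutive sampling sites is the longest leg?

Leg distances:
Alpha→Bravo: 498.8 km
Bravo→Charlie: 884.4 km
Charlie→Delta: 282.3 km
Delta→Echo: 86.2 km
Echo→Foxtrot: 231.3 km
The longest leg is Bravo–Charlie at 884.4 km.

Bravo–Charlie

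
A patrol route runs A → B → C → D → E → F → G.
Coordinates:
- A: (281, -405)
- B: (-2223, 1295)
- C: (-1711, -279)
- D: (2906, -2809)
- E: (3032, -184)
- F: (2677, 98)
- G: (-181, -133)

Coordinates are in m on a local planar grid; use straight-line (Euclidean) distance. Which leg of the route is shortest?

Leg distances:
A→B: 3026.6 m
B→C: 1655.2 m
C→D: 5264.7 m
D→E: 2628.0 m
E→F: 453.4 m
F→G: 2867.3 m
The shortest leg is E–F at 453.4 m.

E–F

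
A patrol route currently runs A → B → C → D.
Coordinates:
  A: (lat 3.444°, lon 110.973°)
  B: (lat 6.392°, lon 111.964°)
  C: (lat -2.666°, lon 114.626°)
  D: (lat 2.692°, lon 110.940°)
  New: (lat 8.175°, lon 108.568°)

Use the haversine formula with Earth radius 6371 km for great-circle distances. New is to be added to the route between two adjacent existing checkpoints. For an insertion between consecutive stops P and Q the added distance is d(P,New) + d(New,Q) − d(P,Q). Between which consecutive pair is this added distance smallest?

Added distance for inserting New between each consecutive pair:
A–B: 667.6 km
B–C: 754.2 km
C–D: 1320.7 km
Smallest added distance is 667.6 km, inserting between A and B.

between A and B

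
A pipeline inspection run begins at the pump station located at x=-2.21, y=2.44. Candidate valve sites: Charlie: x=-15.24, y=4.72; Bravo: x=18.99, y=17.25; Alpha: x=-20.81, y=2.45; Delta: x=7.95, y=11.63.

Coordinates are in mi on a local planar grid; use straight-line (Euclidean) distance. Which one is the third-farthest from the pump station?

Distances from the pump station (x=-2.21, y=2.44):
Bravo: 25.9 mi
Alpha: 18.6 mi
Delta: 13.7 mi
Charlie: 13.2 mi
The third-farthest is Delta at 13.7 mi.

Delta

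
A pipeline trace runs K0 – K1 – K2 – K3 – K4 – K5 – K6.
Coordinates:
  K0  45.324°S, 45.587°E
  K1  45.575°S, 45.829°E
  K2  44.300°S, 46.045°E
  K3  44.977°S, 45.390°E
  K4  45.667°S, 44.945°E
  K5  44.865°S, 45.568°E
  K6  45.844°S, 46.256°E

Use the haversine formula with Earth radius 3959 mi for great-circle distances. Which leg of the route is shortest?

K0–K1

Leg distances:
K0→K1: 20.9 mi
K1→K2: 88.7 mi
K2→K3: 56.8 mi
K3→K4: 52.4 mi
K4→K5: 63.2 mi
K5→K6: 75.4 mi
The shortest leg is K0–K1 at 20.9 mi.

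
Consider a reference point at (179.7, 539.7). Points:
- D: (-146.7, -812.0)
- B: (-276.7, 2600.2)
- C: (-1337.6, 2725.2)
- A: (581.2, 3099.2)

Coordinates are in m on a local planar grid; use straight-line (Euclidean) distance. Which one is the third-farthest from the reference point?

B

Distances from the reference point ((179.7, 539.7)):
C: 2660.6 m
A: 2590.8 m
B: 2110.4 m
D: 1390.6 m
The third-farthest is B at 2110.4 m.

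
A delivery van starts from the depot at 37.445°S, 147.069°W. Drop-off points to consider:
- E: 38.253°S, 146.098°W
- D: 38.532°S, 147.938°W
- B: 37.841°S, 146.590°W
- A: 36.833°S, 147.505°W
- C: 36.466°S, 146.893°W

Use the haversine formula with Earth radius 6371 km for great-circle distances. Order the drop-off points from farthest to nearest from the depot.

Computing each great-circle distance from 37.445°S, 147.069°W:
D 38.532°S, 147.938°W: 142.9 km
E 38.253°S, 146.098°W: 123.9 km
C 36.466°S, 146.893°W: 110.0 km
A 36.833°S, 147.505°W: 78.3 km
B 37.841°S, 146.590°W: 61.0 km

D, E, C, A, B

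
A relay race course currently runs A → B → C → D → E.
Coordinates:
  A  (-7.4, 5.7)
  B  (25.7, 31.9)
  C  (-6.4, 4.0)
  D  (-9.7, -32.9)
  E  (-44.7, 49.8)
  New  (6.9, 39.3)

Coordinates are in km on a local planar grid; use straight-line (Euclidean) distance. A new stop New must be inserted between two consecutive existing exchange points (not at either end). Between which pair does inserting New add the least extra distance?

between A and B

Added distance for inserting New between each consecutive pair:
A–B: 14.5 km
B–C: 15.4 km
C–D: 74.8 km
D–E: 36.9 km
Smallest added distance is 14.5 km, inserting between A and B.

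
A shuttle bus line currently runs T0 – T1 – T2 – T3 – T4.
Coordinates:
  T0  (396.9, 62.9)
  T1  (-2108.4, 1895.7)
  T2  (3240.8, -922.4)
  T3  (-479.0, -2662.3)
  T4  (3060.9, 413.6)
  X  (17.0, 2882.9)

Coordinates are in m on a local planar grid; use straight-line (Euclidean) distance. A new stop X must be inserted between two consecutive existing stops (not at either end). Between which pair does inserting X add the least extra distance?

Added distance for inserting X between each consecutive pair:
T0–T1: 2084.8 m
T1–T2: 1284.7 m
T2–T3: 6448.0 m
T3–T4: 4797.3 m
Smallest added distance is 1284.7 m, inserting between T1 and T2.

between T1 and T2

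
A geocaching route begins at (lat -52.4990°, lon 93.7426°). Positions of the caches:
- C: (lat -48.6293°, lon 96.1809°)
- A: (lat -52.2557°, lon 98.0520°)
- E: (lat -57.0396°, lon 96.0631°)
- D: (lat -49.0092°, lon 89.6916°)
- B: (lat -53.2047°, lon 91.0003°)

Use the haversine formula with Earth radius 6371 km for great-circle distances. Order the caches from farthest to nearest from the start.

E, D, C, A, B

Distance from the start at (lat -52.4990°, lon 93.7426°) to each:
E (lat -57.0396°, lon 96.0631°): 526.3 km
D (lat -49.0092°, lon 89.6916°): 481.3 km
C (lat -48.6293°, lon 96.1809°): 463.4 km
A (lat -52.2557°, lon 98.0520°): 293.7 km
B (lat -53.2047°, lon 91.0003°): 200.1 km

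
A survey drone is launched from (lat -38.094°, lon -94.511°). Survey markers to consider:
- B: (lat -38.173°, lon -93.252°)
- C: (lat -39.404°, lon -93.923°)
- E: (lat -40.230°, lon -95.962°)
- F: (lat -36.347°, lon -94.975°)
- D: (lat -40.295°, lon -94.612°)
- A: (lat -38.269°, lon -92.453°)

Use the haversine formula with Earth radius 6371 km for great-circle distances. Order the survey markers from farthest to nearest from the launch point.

Computing each great-circle distance from (lat -38.094°, lon -94.511°):
E (lat -40.230°, lon -95.962°): 268.4 km
D (lat -40.295°, lon -94.612°): 244.9 km
F (lat -36.347°, lon -94.975°): 198.6 km
A (lat -38.269°, lon -92.453°): 180.9 km
C (lat -39.404°, lon -93.923°): 154.3 km
B (lat -38.173°, lon -93.252°): 110.5 km

E, D, F, A, C, B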